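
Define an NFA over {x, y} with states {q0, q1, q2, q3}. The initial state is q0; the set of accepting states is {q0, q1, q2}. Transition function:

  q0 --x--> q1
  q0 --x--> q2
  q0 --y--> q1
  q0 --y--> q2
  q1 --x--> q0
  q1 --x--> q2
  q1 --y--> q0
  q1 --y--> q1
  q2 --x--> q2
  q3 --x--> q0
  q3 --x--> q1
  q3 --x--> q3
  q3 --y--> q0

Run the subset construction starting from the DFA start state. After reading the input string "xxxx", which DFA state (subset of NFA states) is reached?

{q0, q2}

Start: {q0}.
δ(q0,x) = {q1, q2}.
Union: {q1, q2}.
After x: {q1, q2}.
δ(q1,x) = {q0, q2}; δ(q2,x) = {q2}.
Union: {q0, q2}.
After x: {q0, q2}.
δ(q0,x) = {q1, q2}; δ(q2,x) = {q2}.
Union: {q1, q2}.
After x: {q1, q2}.
δ(q1,x) = {q0, q2}; δ(q2,x) = {q2}.
Union: {q0, q2}.
After x: {q0, q2}.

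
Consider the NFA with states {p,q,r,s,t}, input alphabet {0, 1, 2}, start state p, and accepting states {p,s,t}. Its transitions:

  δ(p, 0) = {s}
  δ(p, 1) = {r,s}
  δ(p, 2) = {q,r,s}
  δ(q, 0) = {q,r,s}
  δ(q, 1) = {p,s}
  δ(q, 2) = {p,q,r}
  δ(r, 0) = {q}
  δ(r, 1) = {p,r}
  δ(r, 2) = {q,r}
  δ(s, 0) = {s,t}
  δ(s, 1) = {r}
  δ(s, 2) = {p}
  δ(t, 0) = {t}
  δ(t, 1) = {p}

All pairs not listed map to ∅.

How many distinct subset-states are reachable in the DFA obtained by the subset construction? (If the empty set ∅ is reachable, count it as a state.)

16

Start state of the DFA: {p}.
{p} --0--> {s}  [new]
{p} --1--> {r,s}  [new]
{p} --2--> {q,r,s}  [new]
{s} --0--> {s,t}  [new]
{s} --1--> {r}  [new]
{s} --2--> {p}  [seen]
{r,s} --0--> {q,s,t}  [new]
{r,s} --1--> {p,r}  [new]
{r,s} --2--> {p,q,r}  [new]
{q,r,s} --0--> {q,r,s,t}  [new]
{q,r,s} --1--> {p,r,s}  [new]
{q,r,s} --2--> {p,q,r}  [seen]
{s,t} --0--> {s,t}  [seen]
{s,t} --1--> {p,r}  [seen]
{s,t} --2--> {p}  [seen]
{r} --0--> {q}  [new]
{r} --1--> {p,r}  [seen]
{r} --2--> {q,r}  [new]
{q,s,t} --0--> {q,r,s,t}  [seen]
{q,s,t} --1--> {p,r,s}  [seen]
{q,s,t} --2--> {p,q,r}  [seen]
{p,r} --0--> {q,s}  [new]
{p,r} --1--> {p,r,s}  [seen]
{p,r} --2--> {q,r,s}  [seen]
{p,q,r} --0--> {q,r,s}  [seen]
{p,q,r} --1--> {p,r,s}  [seen]
{p,q,r} --2--> {p,q,r,s}  [new]
{q,r,s,t} --0--> {q,r,s,t}  [seen]
{q,r,s,t} --1--> {p,r,s}  [seen]
{q,r,s,t} --2--> {p,q,r}  [seen]
{p,r,s} --0--> {q,s,t}  [seen]
{p,r,s} --1--> {p,r,s}  [seen]
{p,r,s} --2--> {p,q,r,s}  [seen]
{q} --0--> {q,r,s}  [seen]
{q} --1--> {p,s}  [new]
{q} --2--> {p,q,r}  [seen]
{q,r} --0--> {q,r,s}  [seen]
{q,r} --1--> {p,r,s}  [seen]
{q,r} --2--> {p,q,r}  [seen]
{q,s} --0--> {q,r,s,t}  [seen]
{q,s} --1--> {p,r,s}  [seen]
{q,s} --2--> {p,q,r}  [seen]
{p,q,r,s} --0--> {q,r,s,t}  [seen]
{p,q,r,s} --1--> {p,r,s}  [seen]
{p,q,r,s} --2--> {p,q,r,s}  [seen]
{p,s} --0--> {s,t}  [seen]
{p,s} --1--> {r,s}  [seen]
{p,s} --2--> {p,q,r,s}  [seen]
Reachable DFA states: {p}, {s}, {r,s}, {q,r,s}, {s,t}, {r}, {q,s,t}, {p,r}, {p,q,r}, {q,r,s,t}, {p,r,s}, {q}, {q,r}, {q,s}, {p,q,r,s}, {p,s}.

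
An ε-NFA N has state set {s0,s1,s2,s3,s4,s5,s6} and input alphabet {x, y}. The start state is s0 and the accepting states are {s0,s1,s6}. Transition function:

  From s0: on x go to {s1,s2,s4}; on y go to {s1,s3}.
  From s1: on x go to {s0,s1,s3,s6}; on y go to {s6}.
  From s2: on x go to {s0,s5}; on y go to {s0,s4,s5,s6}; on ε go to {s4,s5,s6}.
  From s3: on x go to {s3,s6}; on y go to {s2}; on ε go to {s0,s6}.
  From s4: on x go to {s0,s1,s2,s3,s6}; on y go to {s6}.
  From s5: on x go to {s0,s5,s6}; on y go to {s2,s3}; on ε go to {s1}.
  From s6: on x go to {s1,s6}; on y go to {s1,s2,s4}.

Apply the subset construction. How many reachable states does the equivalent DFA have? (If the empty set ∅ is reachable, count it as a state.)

4

Start state of the DFA: {s0} (ε-closure of the NFA start).
{s0} --x--> {s1,s2,s4,s5,s6}  [new]
{s0} --y--> {s0,s1,s3,s6}  [new]
{s1,s2,s4,s5,s6} --x--> {s0,s1,s2,s3,s4,s5,s6}  [new]
{s1,s2,s4,s5,s6} --y--> {s0,s1,s2,s3,s4,s5,s6}  [seen]
{s0,s1,s3,s6} --x--> {s0,s1,s2,s3,s4,s5,s6}  [seen]
{s0,s1,s3,s6} --y--> {s0,s1,s2,s3,s4,s5,s6}  [seen]
{s0,s1,s2,s3,s4,s5,s6} --x--> {s0,s1,s2,s3,s4,s5,s6}  [seen]
{s0,s1,s2,s3,s4,s5,s6} --y--> {s0,s1,s2,s3,s4,s5,s6}  [seen]
Reachable DFA states: {s0}, {s1,s2,s4,s5,s6}, {s0,s1,s3,s6}, {s0,s1,s2,s3,s4,s5,s6}.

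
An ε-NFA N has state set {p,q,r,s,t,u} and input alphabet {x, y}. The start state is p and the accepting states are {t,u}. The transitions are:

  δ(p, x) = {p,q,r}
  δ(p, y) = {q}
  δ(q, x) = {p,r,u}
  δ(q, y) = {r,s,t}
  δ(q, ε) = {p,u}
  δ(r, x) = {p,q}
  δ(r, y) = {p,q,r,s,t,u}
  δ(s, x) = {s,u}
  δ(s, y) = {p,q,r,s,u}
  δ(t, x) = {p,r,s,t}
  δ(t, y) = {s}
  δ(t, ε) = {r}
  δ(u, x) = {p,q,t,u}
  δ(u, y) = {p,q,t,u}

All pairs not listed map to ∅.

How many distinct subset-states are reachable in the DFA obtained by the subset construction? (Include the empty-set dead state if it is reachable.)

Start state of the DFA: {p} (ε-closure of the NFA start).
{p} --x--> {p,q,r,u}  [new]
{p} --y--> {p,q,u}  [new]
{p,q,r,u} --x--> {p,q,r,t,u}  [new]
{p,q,r,u} --y--> {p,q,r,s,t,u}  [new]
{p,q,u} --x--> {p,q,r,t,u}  [seen]
{p,q,u} --y--> {p,q,r,s,t,u}  [seen]
{p,q,r,t,u} --x--> {p,q,r,s,t,u}  [seen]
{p,q,r,t,u} --y--> {p,q,r,s,t,u}  [seen]
{p,q,r,s,t,u} --x--> {p,q,r,s,t,u}  [seen]
{p,q,r,s,t,u} --y--> {p,q,r,s,t,u}  [seen]
Reachable DFA states: {p}, {p,q,r,u}, {p,q,u}, {p,q,r,t,u}, {p,q,r,s,t,u}.

5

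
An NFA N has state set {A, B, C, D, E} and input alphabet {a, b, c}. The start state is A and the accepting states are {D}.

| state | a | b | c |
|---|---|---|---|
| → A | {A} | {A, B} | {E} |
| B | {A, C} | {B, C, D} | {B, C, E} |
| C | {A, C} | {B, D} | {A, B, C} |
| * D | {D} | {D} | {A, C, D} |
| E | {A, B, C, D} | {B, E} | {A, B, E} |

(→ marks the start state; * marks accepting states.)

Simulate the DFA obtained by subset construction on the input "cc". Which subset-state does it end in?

Start: {A}.
δ(A,c) = {E}.
Union: {E}.
After c: {E}.
δ(E,c) = {A, B, E}.
Union: {A, B, E}.
After c: {A, B, E}.

{A, B, E}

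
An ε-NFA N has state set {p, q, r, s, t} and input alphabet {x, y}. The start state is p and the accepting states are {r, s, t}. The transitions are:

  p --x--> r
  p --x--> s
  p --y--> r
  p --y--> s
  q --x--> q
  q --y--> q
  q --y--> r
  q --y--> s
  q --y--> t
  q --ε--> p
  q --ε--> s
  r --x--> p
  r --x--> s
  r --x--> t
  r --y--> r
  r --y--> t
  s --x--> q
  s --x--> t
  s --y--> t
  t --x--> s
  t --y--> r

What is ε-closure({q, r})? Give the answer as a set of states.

Begin with {q, r}.
q →ε {p, s}; add p, s.
ε-closure = {p, q, r, s}.

{p, q, r, s}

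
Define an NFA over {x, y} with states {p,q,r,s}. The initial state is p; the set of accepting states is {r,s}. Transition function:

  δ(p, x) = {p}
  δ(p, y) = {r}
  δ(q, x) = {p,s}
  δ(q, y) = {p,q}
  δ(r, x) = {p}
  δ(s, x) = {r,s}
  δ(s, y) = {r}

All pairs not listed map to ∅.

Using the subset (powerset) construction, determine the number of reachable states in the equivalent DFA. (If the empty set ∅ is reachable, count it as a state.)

Start state of the DFA: {p}.
{p} --x--> {p}  [seen]
{p} --y--> {r}  [new]
{r} --x--> {p}  [seen]
{r} --y--> ∅  [new]
∅ --x--> ∅  [seen]
∅ --y--> ∅  [seen]
Reachable DFA states: {p}, {r}, ∅.

3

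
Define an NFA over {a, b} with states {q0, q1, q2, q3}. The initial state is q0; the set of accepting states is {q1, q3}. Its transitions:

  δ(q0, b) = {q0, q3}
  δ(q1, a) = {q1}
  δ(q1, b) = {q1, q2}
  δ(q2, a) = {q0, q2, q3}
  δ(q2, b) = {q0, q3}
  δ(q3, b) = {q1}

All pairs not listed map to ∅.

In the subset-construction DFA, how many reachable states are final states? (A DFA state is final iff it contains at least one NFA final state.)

5

Start state of the DFA: {q0}.
{q0} --a--> ∅  [new]
{q0} --b--> {q0, q3}  [new]
∅ --a--> ∅  [seen]
∅ --b--> ∅  [seen]
{q0, q3} --a--> ∅  [seen]
{q0, q3} --b--> {q0, q1, q3}  [new]
{q0, q1, q3} --a--> {q1}  [new]
{q0, q1, q3} --b--> {q0, q1, q2, q3}  [new]
{q1} --a--> {q1}  [seen]
{q1} --b--> {q1, q2}  [new]
{q0, q1, q2, q3} --a--> {q0, q1, q2, q3}  [seen]
{q0, q1, q2, q3} --b--> {q0, q1, q2, q3}  [seen]
{q1, q2} --a--> {q0, q1, q2, q3}  [seen]
{q1, q2} --b--> {q0, q1, q2, q3}  [seen]
Reachable DFA states: {q0}, ∅, {q0, q3}, {q0, q1, q3}, {q1}, {q0, q1, q2, q3}, {q1, q2}.
Accepting DFA states (contain an NFA accepting state): {q0, q3}, {q0, q1, q3}, {q1}, {q0, q1, q2, q3}, {q1, q2}.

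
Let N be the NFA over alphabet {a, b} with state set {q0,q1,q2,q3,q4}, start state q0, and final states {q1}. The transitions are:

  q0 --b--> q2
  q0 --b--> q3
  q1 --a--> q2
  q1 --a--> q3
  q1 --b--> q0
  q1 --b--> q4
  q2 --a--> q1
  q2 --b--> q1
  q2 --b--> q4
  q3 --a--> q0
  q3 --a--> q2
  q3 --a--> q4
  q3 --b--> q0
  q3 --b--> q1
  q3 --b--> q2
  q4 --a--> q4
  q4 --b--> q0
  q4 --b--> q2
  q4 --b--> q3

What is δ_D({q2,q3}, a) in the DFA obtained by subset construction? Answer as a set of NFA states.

δ(q2,a) = {q1}; δ(q3,a) = {q0,q2,q4}.
Union: {q0,q1,q2,q4}.

{q0,q1,q2,q4}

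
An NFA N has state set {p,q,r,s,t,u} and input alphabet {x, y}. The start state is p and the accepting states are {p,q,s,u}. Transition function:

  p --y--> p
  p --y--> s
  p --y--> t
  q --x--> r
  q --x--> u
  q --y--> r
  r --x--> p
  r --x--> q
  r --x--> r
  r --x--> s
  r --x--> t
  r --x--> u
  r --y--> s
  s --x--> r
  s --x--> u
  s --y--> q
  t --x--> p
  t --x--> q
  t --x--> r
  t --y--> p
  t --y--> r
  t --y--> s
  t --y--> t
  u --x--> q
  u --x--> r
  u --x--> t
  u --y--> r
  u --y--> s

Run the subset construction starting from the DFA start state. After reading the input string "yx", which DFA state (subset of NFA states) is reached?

Start: {p}.
δ(p,y) = {p,s,t}.
Union: {p,s,t}.
After y: {p,s,t}.
δ(p,x) = ∅; δ(s,x) = {r,u}; δ(t,x) = {p,q,r}.
Union: {p,q,r,u}.
After x: {p,q,r,u}.

{p,q,r,u}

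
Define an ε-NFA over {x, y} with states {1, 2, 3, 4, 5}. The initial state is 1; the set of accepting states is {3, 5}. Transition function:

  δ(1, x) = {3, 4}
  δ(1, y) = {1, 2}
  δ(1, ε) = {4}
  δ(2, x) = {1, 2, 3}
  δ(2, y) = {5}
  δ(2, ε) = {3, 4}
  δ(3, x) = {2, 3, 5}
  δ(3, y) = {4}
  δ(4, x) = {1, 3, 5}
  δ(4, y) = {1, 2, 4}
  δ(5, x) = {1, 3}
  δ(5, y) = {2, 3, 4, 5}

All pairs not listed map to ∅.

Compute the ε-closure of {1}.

Begin with {1}.
1 →ε {4}; add 4.
ε-closure = {1, 4}.

{1, 4}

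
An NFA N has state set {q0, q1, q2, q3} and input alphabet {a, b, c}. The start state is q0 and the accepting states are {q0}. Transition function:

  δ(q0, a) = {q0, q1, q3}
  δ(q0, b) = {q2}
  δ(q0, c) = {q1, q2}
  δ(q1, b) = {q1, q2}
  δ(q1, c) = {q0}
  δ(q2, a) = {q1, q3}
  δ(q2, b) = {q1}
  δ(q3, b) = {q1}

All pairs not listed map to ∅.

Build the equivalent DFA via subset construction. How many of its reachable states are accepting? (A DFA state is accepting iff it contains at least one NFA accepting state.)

3

Start state of the DFA: {q0}.
{q0} --a--> {q0, q1, q3}  [new]
{q0} --b--> {q2}  [new]
{q0} --c--> {q1, q2}  [new]
{q0, q1, q3} --a--> {q0, q1, q3}  [seen]
{q0, q1, q3} --b--> {q1, q2}  [seen]
{q0, q1, q3} --c--> {q0, q1, q2}  [new]
{q2} --a--> {q1, q3}  [new]
{q2} --b--> {q1}  [new]
{q2} --c--> ∅  [new]
{q1, q2} --a--> {q1, q3}  [seen]
{q1, q2} --b--> {q1, q2}  [seen]
{q1, q2} --c--> {q0}  [seen]
{q0, q1, q2} --a--> {q0, q1, q3}  [seen]
{q0, q1, q2} --b--> {q1, q2}  [seen]
{q0, q1, q2} --c--> {q0, q1, q2}  [seen]
{q1, q3} --a--> ∅  [seen]
{q1, q3} --b--> {q1, q2}  [seen]
{q1, q3} --c--> {q0}  [seen]
{q1} --a--> ∅  [seen]
{q1} --b--> {q1, q2}  [seen]
{q1} --c--> {q0}  [seen]
∅ --a--> ∅  [seen]
∅ --b--> ∅  [seen]
∅ --c--> ∅  [seen]
Reachable DFA states: {q0}, {q0, q1, q3}, {q2}, {q1, q2}, {q0, q1, q2}, {q1, q3}, {q1}, ∅.
Accepting DFA states (contain an NFA accepting state): {q0}, {q0, q1, q3}, {q0, q1, q2}.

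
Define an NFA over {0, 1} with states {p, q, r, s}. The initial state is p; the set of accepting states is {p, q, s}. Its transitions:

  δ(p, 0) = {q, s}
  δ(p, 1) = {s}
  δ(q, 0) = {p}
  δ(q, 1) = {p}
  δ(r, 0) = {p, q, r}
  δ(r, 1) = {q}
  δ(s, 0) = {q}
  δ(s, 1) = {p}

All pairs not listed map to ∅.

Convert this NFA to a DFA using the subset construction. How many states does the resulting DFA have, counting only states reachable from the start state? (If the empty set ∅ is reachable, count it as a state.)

7

Start state of the DFA: {p}.
{p} --0--> {q, s}  [new]
{p} --1--> {s}  [new]
{q, s} --0--> {p, q}  [new]
{q, s} --1--> {p}  [seen]
{s} --0--> {q}  [new]
{s} --1--> {p}  [seen]
{p, q} --0--> {p, q, s}  [new]
{p, q} --1--> {p, s}  [new]
{q} --0--> {p}  [seen]
{q} --1--> {p}  [seen]
{p, q, s} --0--> {p, q, s}  [seen]
{p, q, s} --1--> {p, s}  [seen]
{p, s} --0--> {q, s}  [seen]
{p, s} --1--> {p, s}  [seen]
Reachable DFA states: {p}, {q, s}, {s}, {p, q}, {q}, {p, q, s}, {p, s}.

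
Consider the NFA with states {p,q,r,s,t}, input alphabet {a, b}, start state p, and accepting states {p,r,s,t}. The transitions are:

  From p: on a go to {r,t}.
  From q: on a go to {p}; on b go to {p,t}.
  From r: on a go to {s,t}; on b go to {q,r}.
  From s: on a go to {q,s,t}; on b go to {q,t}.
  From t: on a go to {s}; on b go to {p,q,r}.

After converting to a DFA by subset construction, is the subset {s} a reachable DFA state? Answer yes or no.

Start state of the DFA: {p}.
{p} --a--> {r,t}  [new]
{p} --b--> ∅  [new]
{r,t} --a--> {s,t}  [new]
{r,t} --b--> {p,q,r}  [new]
∅ --a--> ∅  [seen]
∅ --b--> ∅  [seen]
{s,t} --a--> {q,s,t}  [new]
{s,t} --b--> {p,q,r,t}  [new]
{p,q,r} --a--> {p,r,s,t}  [new]
{p,q,r} --b--> {p,q,r,t}  [seen]
{q,s,t} --a--> {p,q,s,t}  [new]
{q,s,t} --b--> {p,q,r,t}  [seen]
{p,q,r,t} --a--> {p,r,s,t}  [seen]
{p,q,r,t} --b--> {p,q,r,t}  [seen]
{p,r,s,t} --a--> {q,r,s,t}  [new]
{p,r,s,t} --b--> {p,q,r,t}  [seen]
{p,q,s,t} --a--> {p,q,r,s,t}  [new]
{p,q,s,t} --b--> {p,q,r,t}  [seen]
{q,r,s,t} --a--> {p,q,s,t}  [seen]
{q,r,s,t} --b--> {p,q,r,t}  [seen]
{p,q,r,s,t} --a--> {p,q,r,s,t}  [seen]
{p,q,r,s,t} --b--> {p,q,r,t}  [seen]
Reachable DFA states: {p}, {r,t}, ∅, {s,t}, {p,q,r}, {q,s,t}, {p,q,r,t}, {p,r,s,t}, {p,q,s,t}, {q,r,s,t}, {p,q,r,s,t}.
{s} is not among them.

no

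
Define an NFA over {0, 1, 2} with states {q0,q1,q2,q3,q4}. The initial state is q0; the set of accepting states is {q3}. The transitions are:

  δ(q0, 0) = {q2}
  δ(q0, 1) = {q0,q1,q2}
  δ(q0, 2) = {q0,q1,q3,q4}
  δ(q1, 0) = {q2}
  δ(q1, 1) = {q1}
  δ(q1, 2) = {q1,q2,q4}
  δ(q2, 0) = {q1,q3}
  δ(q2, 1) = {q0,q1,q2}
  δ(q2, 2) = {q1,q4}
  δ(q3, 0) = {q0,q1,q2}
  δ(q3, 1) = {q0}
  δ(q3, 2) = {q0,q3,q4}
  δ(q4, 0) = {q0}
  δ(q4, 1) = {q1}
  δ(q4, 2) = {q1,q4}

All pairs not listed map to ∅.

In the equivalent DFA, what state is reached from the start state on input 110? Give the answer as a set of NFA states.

Start: {q0}.
δ(q0,1) = {q0,q1,q2}.
Union: {q0,q1,q2}.
After 1: {q0,q1,q2}.
δ(q0,1) = {q0,q1,q2}; δ(q1,1) = {q1}; δ(q2,1) = {q0,q1,q2}.
Union: {q0,q1,q2}.
After 1: {q0,q1,q2}.
δ(q0,0) = {q2}; δ(q1,0) = {q2}; δ(q2,0) = {q1,q3}.
Union: {q1,q2,q3}.
After 0: {q1,q2,q3}.

{q1,q2,q3}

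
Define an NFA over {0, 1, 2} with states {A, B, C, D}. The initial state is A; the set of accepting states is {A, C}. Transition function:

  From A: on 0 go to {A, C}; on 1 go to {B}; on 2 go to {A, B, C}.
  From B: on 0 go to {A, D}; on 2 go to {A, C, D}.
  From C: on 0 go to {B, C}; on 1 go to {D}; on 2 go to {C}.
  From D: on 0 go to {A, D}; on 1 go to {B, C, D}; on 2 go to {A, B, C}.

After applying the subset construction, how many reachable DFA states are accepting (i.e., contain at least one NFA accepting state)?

7

Start state of the DFA: {A}.
{A} --0--> {A, C}  [new]
{A} --1--> {B}  [new]
{A} --2--> {A, B, C}  [new]
{A, C} --0--> {A, B, C}  [seen]
{A, C} --1--> {B, D}  [new]
{A, C} --2--> {A, B, C}  [seen]
{B} --0--> {A, D}  [new]
{B} --1--> ∅  [new]
{B} --2--> {A, C, D}  [new]
{A, B, C} --0--> {A, B, C, D}  [new]
{A, B, C} --1--> {B, D}  [seen]
{A, B, C} --2--> {A, B, C, D}  [seen]
{B, D} --0--> {A, D}  [seen]
{B, D} --1--> {B, C, D}  [new]
{B, D} --2--> {A, B, C, D}  [seen]
{A, D} --0--> {A, C, D}  [seen]
{A, D} --1--> {B, C, D}  [seen]
{A, D} --2--> {A, B, C}  [seen]
∅ --0--> ∅  [seen]
∅ --1--> ∅  [seen]
∅ --2--> ∅  [seen]
{A, C, D} --0--> {A, B, C, D}  [seen]
{A, C, D} --1--> {B, C, D}  [seen]
{A, C, D} --2--> {A, B, C}  [seen]
{A, B, C, D} --0--> {A, B, C, D}  [seen]
{A, B, C, D} --1--> {B, C, D}  [seen]
{A, B, C, D} --2--> {A, B, C, D}  [seen]
{B, C, D} --0--> {A, B, C, D}  [seen]
{B, C, D} --1--> {B, C, D}  [seen]
{B, C, D} --2--> {A, B, C, D}  [seen]
Reachable DFA states: {A}, {A, C}, {B}, {A, B, C}, {B, D}, {A, D}, ∅, {A, C, D}, {A, B, C, D}, {B, C, D}.
Accepting DFA states (contain an NFA accepting state): {A}, {A, C}, {A, B, C}, {A, D}, {A, C, D}, {A, B, C, D}, {B, C, D}.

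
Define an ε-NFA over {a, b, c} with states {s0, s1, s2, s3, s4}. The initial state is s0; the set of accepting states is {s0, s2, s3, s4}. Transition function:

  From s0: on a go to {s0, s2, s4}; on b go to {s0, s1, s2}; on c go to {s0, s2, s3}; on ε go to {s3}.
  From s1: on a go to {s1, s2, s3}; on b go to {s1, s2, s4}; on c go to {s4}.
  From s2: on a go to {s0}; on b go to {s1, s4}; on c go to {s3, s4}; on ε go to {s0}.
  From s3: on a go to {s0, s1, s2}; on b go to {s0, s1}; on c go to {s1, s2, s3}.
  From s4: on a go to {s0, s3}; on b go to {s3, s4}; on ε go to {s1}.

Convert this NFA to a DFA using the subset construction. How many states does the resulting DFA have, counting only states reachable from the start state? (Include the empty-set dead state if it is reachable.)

Start state of the DFA: {s0, s3} (ε-closure of the NFA start).
{s0, s3} --a--> {s0, s1, s2, s3, s4}  [new]
{s0, s3} --b--> {s0, s1, s2, s3}  [new]
{s0, s3} --c--> {s0, s1, s2, s3}  [seen]
{s0, s1, s2, s3, s4} --a--> {s0, s1, s2, s3, s4}  [seen]
{s0, s1, s2, s3, s4} --b--> {s0, s1, s2, s3, s4}  [seen]
{s0, s1, s2, s3, s4} --c--> {s0, s1, s2, s3, s4}  [seen]
{s0, s1, s2, s3} --a--> {s0, s1, s2, s3, s4}  [seen]
{s0, s1, s2, s3} --b--> {s0, s1, s2, s3, s4}  [seen]
{s0, s1, s2, s3} --c--> {s0, s1, s2, s3, s4}  [seen]
Reachable DFA states: {s0, s3}, {s0, s1, s2, s3, s4}, {s0, s1, s2, s3}.

3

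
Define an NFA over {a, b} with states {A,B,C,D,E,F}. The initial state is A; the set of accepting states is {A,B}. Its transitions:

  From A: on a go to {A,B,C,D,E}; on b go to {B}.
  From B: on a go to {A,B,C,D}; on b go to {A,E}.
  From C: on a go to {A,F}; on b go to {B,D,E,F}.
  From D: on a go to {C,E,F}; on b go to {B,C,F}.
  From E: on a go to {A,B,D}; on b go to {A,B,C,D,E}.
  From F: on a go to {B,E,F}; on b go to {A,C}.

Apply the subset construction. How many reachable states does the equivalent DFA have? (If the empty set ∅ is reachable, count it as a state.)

Start state of the DFA: {A}.
{A} --a--> {A,B,C,D,E}  [new]
{A} --b--> {B}  [new]
{A,B,C,D,E} --a--> {A,B,C,D,E,F}  [new]
{A,B,C,D,E} --b--> {A,B,C,D,E,F}  [seen]
{B} --a--> {A,B,C,D}  [new]
{B} --b--> {A,E}  [new]
{A,B,C,D,E,F} --a--> {A,B,C,D,E,F}  [seen]
{A,B,C,D,E,F} --b--> {A,B,C,D,E,F}  [seen]
{A,B,C,D} --a--> {A,B,C,D,E,F}  [seen]
{A,B,C,D} --b--> {A,B,C,D,E,F}  [seen]
{A,E} --a--> {A,B,C,D,E}  [seen]
{A,E} --b--> {A,B,C,D,E}  [seen]
Reachable DFA states: {A}, {A,B,C,D,E}, {B}, {A,B,C,D,E,F}, {A,B,C,D}, {A,E}.

6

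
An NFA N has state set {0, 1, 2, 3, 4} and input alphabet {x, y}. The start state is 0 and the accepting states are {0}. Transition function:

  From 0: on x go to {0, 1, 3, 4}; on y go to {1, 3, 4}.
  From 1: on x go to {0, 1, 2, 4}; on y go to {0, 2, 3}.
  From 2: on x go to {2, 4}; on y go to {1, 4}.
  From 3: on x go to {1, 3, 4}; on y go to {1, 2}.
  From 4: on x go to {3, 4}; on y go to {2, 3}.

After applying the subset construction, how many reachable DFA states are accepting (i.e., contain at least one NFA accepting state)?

Start state of the DFA: {0}.
{0} --x--> {0, 1, 3, 4}  [new]
{0} --y--> {1, 3, 4}  [new]
{0, 1, 3, 4} --x--> {0, 1, 2, 3, 4}  [new]
{0, 1, 3, 4} --y--> {0, 1, 2, 3, 4}  [seen]
{1, 3, 4} --x--> {0, 1, 2, 3, 4}  [seen]
{1, 3, 4} --y--> {0, 1, 2, 3}  [new]
{0, 1, 2, 3, 4} --x--> {0, 1, 2, 3, 4}  [seen]
{0, 1, 2, 3, 4} --y--> {0, 1, 2, 3, 4}  [seen]
{0, 1, 2, 3} --x--> {0, 1, 2, 3, 4}  [seen]
{0, 1, 2, 3} --y--> {0, 1, 2, 3, 4}  [seen]
Reachable DFA states: {0}, {0, 1, 3, 4}, {1, 3, 4}, {0, 1, 2, 3, 4}, {0, 1, 2, 3}.
Accepting DFA states (contain an NFA accepting state): {0}, {0, 1, 3, 4}, {0, 1, 2, 3, 4}, {0, 1, 2, 3}.

4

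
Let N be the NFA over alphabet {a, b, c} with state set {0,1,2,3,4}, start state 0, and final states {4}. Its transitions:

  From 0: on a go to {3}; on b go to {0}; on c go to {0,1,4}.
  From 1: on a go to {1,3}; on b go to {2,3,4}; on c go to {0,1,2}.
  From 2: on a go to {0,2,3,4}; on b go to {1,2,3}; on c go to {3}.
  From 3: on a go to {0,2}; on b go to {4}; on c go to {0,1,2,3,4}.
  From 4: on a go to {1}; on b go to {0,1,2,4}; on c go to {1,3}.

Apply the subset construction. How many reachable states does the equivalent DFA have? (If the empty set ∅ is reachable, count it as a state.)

14

Start state of the DFA: {0}.
{0} --a--> {3}  [new]
{0} --b--> {0}  [seen]
{0} --c--> {0,1,4}  [new]
{3} --a--> {0,2}  [new]
{3} --b--> {4}  [new]
{3} --c--> {0,1,2,3,4}  [new]
{0,1,4} --a--> {1,3}  [new]
{0,1,4} --b--> {0,1,2,3,4}  [seen]
{0,1,4} --c--> {0,1,2,3,4}  [seen]
{0,2} --a--> {0,2,3,4}  [new]
{0,2} --b--> {0,1,2,3}  [new]
{0,2} --c--> {0,1,3,4}  [new]
{4} --a--> {1}  [new]
{4} --b--> {0,1,2,4}  [new]
{4} --c--> {1,3}  [seen]
{0,1,2,3,4} --a--> {0,1,2,3,4}  [seen]
{0,1,2,3,4} --b--> {0,1,2,3,4}  [seen]
{0,1,2,3,4} --c--> {0,1,2,3,4}  [seen]
{1,3} --a--> {0,1,2,3}  [seen]
{1,3} --b--> {2,3,4}  [new]
{1,3} --c--> {0,1,2,3,4}  [seen]
{0,2,3,4} --a--> {0,1,2,3,4}  [seen]
{0,2,3,4} --b--> {0,1,2,3,4}  [seen]
{0,2,3,4} --c--> {0,1,2,3,4}  [seen]
{0,1,2,3} --a--> {0,1,2,3,4}  [seen]
{0,1,2,3} --b--> {0,1,2,3,4}  [seen]
{0,1,2,3} --c--> {0,1,2,3,4}  [seen]
{0,1,3,4} --a--> {0,1,2,3}  [seen]
{0,1,3,4} --b--> {0,1,2,3,4}  [seen]
{0,1,3,4} --c--> {0,1,2,3,4}  [seen]
{1} --a--> {1,3}  [seen]
{1} --b--> {2,3,4}  [seen]
{1} --c--> {0,1,2}  [new]
{0,1,2,4} --a--> {0,1,2,3,4}  [seen]
{0,1,2,4} --b--> {0,1,2,3,4}  [seen]
{0,1,2,4} --c--> {0,1,2,3,4}  [seen]
{2,3,4} --a--> {0,1,2,3,4}  [seen]
{2,3,4} --b--> {0,1,2,3,4}  [seen]
{2,3,4} --c--> {0,1,2,3,4}  [seen]
{0,1,2} --a--> {0,1,2,3,4}  [seen]
{0,1,2} --b--> {0,1,2,3,4}  [seen]
{0,1,2} --c--> {0,1,2,3,4}  [seen]
Reachable DFA states: {0}, {3}, {0,1,4}, {0,2}, {4}, {0,1,2,3,4}, {1,3}, {0,2,3,4}, {0,1,2,3}, {0,1,3,4}, {1}, {0,1,2,4}, {2,3,4}, {0,1,2}.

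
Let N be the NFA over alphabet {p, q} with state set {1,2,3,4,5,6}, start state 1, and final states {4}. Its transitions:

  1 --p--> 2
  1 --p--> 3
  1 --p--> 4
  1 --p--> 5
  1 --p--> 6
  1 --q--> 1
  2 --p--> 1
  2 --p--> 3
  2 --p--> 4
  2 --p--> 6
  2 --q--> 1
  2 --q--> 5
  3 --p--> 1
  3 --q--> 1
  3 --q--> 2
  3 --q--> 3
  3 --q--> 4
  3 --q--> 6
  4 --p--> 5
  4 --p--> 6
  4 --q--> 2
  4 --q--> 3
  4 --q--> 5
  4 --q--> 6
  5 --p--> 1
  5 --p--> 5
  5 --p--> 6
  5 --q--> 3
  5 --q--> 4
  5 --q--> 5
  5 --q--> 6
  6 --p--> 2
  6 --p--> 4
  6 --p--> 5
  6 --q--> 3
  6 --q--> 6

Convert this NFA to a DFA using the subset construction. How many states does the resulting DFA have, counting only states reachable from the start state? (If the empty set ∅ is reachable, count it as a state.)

Start state of the DFA: {1}.
{1} --p--> {2,3,4,5,6}  [new]
{1} --q--> {1}  [seen]
{2,3,4,5,6} --p--> {1,2,3,4,5,6}  [new]
{2,3,4,5,6} --q--> {1,2,3,4,5,6}  [seen]
{1,2,3,4,5,6} --p--> {1,2,3,4,5,6}  [seen]
{1,2,3,4,5,6} --q--> {1,2,3,4,5,6}  [seen]
Reachable DFA states: {1}, {2,3,4,5,6}, {1,2,3,4,5,6}.

3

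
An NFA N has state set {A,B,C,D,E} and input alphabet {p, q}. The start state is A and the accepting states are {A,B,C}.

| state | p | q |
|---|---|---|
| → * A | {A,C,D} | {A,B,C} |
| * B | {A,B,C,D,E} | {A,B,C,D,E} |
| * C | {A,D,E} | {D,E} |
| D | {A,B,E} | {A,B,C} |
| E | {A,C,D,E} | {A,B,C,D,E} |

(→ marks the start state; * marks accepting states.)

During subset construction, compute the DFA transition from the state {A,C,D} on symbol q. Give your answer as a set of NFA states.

δ(A,q) = {A,B,C}; δ(C,q) = {D,E}; δ(D,q) = {A,B,C}.
Union: {A,B,C,D,E}.

{A,B,C,D,E}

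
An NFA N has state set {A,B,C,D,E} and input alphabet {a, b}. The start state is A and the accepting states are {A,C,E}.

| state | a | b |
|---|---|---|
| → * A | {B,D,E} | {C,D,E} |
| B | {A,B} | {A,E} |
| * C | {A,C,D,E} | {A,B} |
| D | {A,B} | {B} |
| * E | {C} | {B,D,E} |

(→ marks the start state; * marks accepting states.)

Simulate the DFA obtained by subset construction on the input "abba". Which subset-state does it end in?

Start: {A}.
δ(A,a) = {B,D,E}.
Union: {B,D,E}.
After a: {B,D,E}.
δ(B,b) = {A,E}; δ(D,b) = {B}; δ(E,b) = {B,D,E}.
Union: {A,B,D,E}.
After b: {A,B,D,E}.
δ(A,b) = {C,D,E}; δ(B,b) = {A,E}; δ(D,b) = {B}; δ(E,b) = {B,D,E}.
Union: {A,B,C,D,E}.
After b: {A,B,C,D,E}.
δ(A,a) = {B,D,E}; δ(B,a) = {A,B}; δ(C,a) = {A,C,D,E}; δ(D,a) = {A,B}; δ(E,a) = {C}.
Union: {A,B,C,D,E}.
After a: {A,B,C,D,E}.

{A,B,C,D,E}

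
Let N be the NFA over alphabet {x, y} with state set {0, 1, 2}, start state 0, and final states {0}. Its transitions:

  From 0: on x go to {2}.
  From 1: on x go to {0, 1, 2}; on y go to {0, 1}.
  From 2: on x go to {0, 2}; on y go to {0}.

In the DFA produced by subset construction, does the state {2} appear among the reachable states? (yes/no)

Start state of the DFA: {0}.
{0} --x--> {2}  [new]
{0} --y--> ∅  [new]
{2} --x--> {0, 2}  [new]
{2} --y--> {0}  [seen]
∅ --x--> ∅  [seen]
∅ --y--> ∅  [seen]
{0, 2} --x--> {0, 2}  [seen]
{0, 2} --y--> {0}  [seen]
Reachable DFA states: {0}, {2}, ∅, {0, 2}.
{2} is among them.

yes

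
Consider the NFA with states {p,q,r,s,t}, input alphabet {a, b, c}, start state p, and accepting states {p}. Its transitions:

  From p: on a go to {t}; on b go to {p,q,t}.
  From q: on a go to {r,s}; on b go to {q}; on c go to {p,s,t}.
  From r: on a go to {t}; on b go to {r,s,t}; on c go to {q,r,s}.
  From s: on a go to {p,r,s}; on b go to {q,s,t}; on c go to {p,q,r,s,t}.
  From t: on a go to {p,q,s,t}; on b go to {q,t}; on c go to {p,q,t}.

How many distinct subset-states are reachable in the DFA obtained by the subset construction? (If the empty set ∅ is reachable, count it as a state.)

7

Start state of the DFA: {p}.
{p} --a--> {t}  [new]
{p} --b--> {p,q,t}  [new]
{p} --c--> ∅  [new]
{t} --a--> {p,q,s,t}  [new]
{t} --b--> {q,t}  [new]
{t} --c--> {p,q,t}  [seen]
{p,q,t} --a--> {p,q,r,s,t}  [new]
{p,q,t} --b--> {p,q,t}  [seen]
{p,q,t} --c--> {p,q,s,t}  [seen]
∅ --a--> ∅  [seen]
∅ --b--> ∅  [seen]
∅ --c--> ∅  [seen]
{p,q,s,t} --a--> {p,q,r,s,t}  [seen]
{p,q,s,t} --b--> {p,q,s,t}  [seen]
{p,q,s,t} --c--> {p,q,r,s,t}  [seen]
{q,t} --a--> {p,q,r,s,t}  [seen]
{q,t} --b--> {q,t}  [seen]
{q,t} --c--> {p,q,s,t}  [seen]
{p,q,r,s,t} --a--> {p,q,r,s,t}  [seen]
{p,q,r,s,t} --b--> {p,q,r,s,t}  [seen]
{p,q,r,s,t} --c--> {p,q,r,s,t}  [seen]
Reachable DFA states: {p}, {t}, {p,q,t}, ∅, {p,q,s,t}, {q,t}, {p,q,r,s,t}.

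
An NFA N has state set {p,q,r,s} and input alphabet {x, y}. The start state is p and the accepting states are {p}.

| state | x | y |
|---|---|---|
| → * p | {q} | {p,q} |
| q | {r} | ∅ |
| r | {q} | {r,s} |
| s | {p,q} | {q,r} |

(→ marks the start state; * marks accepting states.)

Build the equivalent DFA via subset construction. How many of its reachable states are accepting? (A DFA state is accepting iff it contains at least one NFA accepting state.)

Start state of the DFA: {p}.
{p} --x--> {q}  [new]
{p} --y--> {p,q}  [new]
{q} --x--> {r}  [new]
{q} --y--> ∅  [new]
{p,q} --x--> {q,r}  [new]
{p,q} --y--> {p,q}  [seen]
{r} --x--> {q}  [seen]
{r} --y--> {r,s}  [new]
∅ --x--> ∅  [seen]
∅ --y--> ∅  [seen]
{q,r} --x--> {q,r}  [seen]
{q,r} --y--> {r,s}  [seen]
{r,s} --x--> {p,q}  [seen]
{r,s} --y--> {q,r,s}  [new]
{q,r,s} --x--> {p,q,r}  [new]
{q,r,s} --y--> {q,r,s}  [seen]
{p,q,r} --x--> {q,r}  [seen]
{p,q,r} --y--> {p,q,r,s}  [new]
{p,q,r,s} --x--> {p,q,r}  [seen]
{p,q,r,s} --y--> {p,q,r,s}  [seen]
Reachable DFA states: {p}, {q}, {p,q}, {r}, ∅, {q,r}, {r,s}, {q,r,s}, {p,q,r}, {p,q,r,s}.
Accepting DFA states (contain an NFA accepting state): {p}, {p,q}, {p,q,r}, {p,q,r,s}.

4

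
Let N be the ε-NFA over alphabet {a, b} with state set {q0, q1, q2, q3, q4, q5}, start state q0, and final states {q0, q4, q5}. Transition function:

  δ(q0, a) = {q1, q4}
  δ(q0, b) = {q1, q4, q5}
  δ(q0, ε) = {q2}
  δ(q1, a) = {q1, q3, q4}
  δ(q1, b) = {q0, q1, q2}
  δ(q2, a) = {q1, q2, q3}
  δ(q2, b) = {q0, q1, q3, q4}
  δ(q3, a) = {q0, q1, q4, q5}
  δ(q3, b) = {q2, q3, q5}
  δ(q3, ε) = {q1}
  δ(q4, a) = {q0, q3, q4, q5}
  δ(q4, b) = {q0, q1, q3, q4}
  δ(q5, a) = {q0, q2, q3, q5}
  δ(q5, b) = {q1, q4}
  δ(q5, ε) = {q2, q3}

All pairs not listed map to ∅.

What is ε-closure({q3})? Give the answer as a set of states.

{q1, q3}

Begin with {q3}.
q3 →ε {q1}; add q1.
ε-closure = {q1, q3}.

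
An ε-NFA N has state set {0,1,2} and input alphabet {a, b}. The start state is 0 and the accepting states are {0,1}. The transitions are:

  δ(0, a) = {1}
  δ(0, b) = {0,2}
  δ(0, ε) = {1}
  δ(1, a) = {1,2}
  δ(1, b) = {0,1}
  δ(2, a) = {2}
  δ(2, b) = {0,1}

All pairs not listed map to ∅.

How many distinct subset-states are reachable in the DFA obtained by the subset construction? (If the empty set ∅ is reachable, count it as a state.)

Start state of the DFA: {0,1} (ε-closure of the NFA start).
{0,1} --a--> {1,2}  [new]
{0,1} --b--> {0,1,2}  [new]
{1,2} --a--> {1,2}  [seen]
{1,2} --b--> {0,1}  [seen]
{0,1,2} --a--> {1,2}  [seen]
{0,1,2} --b--> {0,1,2}  [seen]
Reachable DFA states: {0,1}, {1,2}, {0,1,2}.

3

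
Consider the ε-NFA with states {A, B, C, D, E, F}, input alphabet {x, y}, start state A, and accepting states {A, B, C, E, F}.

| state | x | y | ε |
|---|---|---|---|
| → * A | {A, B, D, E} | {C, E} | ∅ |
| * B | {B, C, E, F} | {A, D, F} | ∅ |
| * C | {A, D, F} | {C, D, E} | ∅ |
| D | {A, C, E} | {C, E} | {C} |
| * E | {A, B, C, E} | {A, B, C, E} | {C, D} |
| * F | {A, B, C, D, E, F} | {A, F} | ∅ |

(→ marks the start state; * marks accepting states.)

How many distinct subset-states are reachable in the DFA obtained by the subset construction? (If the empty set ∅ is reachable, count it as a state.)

Start state of the DFA: {A} (ε-closure of the NFA start).
{A} --x--> {A, B, C, D, E}  [new]
{A} --y--> {C, D, E}  [new]
{A, B, C, D, E} --x--> {A, B, C, D, E, F}  [new]
{A, B, C, D, E} --y--> {A, B, C, D, E, F}  [seen]
{C, D, E} --x--> {A, B, C, D, E, F}  [seen]
{C, D, E} --y--> {A, B, C, D, E}  [seen]
{A, B, C, D, E, F} --x--> {A, B, C, D, E, F}  [seen]
{A, B, C, D, E, F} --y--> {A, B, C, D, E, F}  [seen]
Reachable DFA states: {A}, {A, B, C, D, E}, {C, D, E}, {A, B, C, D, E, F}.

4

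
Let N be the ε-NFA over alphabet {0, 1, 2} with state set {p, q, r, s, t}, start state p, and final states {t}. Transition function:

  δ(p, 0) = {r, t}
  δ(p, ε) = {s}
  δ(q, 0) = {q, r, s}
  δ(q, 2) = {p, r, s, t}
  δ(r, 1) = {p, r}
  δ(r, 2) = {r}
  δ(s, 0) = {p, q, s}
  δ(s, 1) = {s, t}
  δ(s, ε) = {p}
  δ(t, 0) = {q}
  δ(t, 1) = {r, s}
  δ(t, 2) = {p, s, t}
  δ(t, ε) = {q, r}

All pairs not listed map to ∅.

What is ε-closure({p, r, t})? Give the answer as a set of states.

Begin with {p, r, t}.
p →ε {s}; add s.
t →ε {q, r}; add q.
ε-closure = {p, q, r, s, t}.

{p, q, r, s, t}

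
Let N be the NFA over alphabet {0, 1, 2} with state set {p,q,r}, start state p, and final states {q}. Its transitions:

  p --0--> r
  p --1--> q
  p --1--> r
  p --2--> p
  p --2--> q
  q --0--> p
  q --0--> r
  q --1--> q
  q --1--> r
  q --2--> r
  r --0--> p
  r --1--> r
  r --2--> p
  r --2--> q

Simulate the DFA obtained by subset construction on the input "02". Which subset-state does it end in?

Start: {p}.
δ(p,0) = {r}.
Union: {r}.
After 0: {r}.
δ(r,2) = {p,q}.
Union: {p,q}.
After 2: {p,q}.

{p,q}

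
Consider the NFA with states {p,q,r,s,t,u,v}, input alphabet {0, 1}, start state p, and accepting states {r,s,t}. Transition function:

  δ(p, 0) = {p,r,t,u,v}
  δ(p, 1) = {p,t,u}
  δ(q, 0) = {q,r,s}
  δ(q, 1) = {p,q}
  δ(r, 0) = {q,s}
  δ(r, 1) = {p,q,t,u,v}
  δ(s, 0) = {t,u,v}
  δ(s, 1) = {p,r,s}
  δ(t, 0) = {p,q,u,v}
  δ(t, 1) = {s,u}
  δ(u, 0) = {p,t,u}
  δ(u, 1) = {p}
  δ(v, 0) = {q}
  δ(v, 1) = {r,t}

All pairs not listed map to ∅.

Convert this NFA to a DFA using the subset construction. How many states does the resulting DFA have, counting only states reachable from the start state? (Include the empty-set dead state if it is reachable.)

Start state of the DFA: {p}.
{p} --0--> {p,r,t,u,v}  [new]
{p} --1--> {p,t,u}  [new]
{p,r,t,u,v} --0--> {p,q,r,s,t,u,v}  [new]
{p,r,t,u,v} --1--> {p,q,r,s,t,u,v}  [seen]
{p,t,u} --0--> {p,q,r,t,u,v}  [new]
{p,t,u} --1--> {p,s,t,u}  [new]
{p,q,r,s,t,u,v} --0--> {p,q,r,s,t,u,v}  [seen]
{p,q,r,s,t,u,v} --1--> {p,q,r,s,t,u,v}  [seen]
{p,q,r,t,u,v} --0--> {p,q,r,s,t,u,v}  [seen]
{p,q,r,t,u,v} --1--> {p,q,r,s,t,u,v}  [seen]
{p,s,t,u} --0--> {p,q,r,t,u,v}  [seen]
{p,s,t,u} --1--> {p,r,s,t,u}  [new]
{p,r,s,t,u} --0--> {p,q,r,s,t,u,v}  [seen]
{p,r,s,t,u} --1--> {p,q,r,s,t,u,v}  [seen]
Reachable DFA states: {p}, {p,r,t,u,v}, {p,t,u}, {p,q,r,s,t,u,v}, {p,q,r,t,u,v}, {p,s,t,u}, {p,r,s,t,u}.

7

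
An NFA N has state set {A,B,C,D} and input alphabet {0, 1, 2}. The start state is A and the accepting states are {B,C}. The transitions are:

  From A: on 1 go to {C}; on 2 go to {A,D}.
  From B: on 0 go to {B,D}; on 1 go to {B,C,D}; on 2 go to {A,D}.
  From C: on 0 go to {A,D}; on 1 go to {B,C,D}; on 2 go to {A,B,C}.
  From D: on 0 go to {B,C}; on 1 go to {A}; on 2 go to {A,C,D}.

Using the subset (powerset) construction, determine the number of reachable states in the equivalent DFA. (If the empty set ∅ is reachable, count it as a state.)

Start state of the DFA: {A}.
{A} --0--> ∅  [new]
{A} --1--> {C}  [new]
{A} --2--> {A,D}  [new]
∅ --0--> ∅  [seen]
∅ --1--> ∅  [seen]
∅ --2--> ∅  [seen]
{C} --0--> {A,D}  [seen]
{C} --1--> {B,C,D}  [new]
{C} --2--> {A,B,C}  [new]
{A,D} --0--> {B,C}  [new]
{A,D} --1--> {A,C}  [new]
{A,D} --2--> {A,C,D}  [new]
{B,C,D} --0--> {A,B,C,D}  [new]
{B,C,D} --1--> {A,B,C,D}  [seen]
{B,C,D} --2--> {A,B,C,D}  [seen]
{A,B,C} --0--> {A,B,D}  [new]
{A,B,C} --1--> {B,C,D}  [seen]
{A,B,C} --2--> {A,B,C,D}  [seen]
{B,C} --0--> {A,B,D}  [seen]
{B,C} --1--> {B,C,D}  [seen]
{B,C} --2--> {A,B,C,D}  [seen]
{A,C} --0--> {A,D}  [seen]
{A,C} --1--> {B,C,D}  [seen]
{A,C} --2--> {A,B,C,D}  [seen]
{A,C,D} --0--> {A,B,C,D}  [seen]
{A,C,D} --1--> {A,B,C,D}  [seen]
{A,C,D} --2--> {A,B,C,D}  [seen]
{A,B,C,D} --0--> {A,B,C,D}  [seen]
{A,B,C,D} --1--> {A,B,C,D}  [seen]
{A,B,C,D} --2--> {A,B,C,D}  [seen]
{A,B,D} --0--> {B,C,D}  [seen]
{A,B,D} --1--> {A,B,C,D}  [seen]
{A,B,D} --2--> {A,C,D}  [seen]
Reachable DFA states: {A}, ∅, {C}, {A,D}, {B,C,D}, {A,B,C}, {B,C}, {A,C}, {A,C,D}, {A,B,C,D}, {A,B,D}.

11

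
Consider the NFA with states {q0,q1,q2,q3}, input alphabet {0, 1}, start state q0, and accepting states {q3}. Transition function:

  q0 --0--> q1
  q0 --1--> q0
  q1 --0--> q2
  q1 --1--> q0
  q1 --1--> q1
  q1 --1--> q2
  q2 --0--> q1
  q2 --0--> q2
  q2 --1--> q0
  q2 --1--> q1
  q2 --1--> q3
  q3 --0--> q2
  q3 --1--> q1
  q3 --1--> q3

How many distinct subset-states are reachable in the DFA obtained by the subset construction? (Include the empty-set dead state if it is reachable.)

Start state of the DFA: {q0}.
{q0} --0--> {q1}  [new]
{q0} --1--> {q0}  [seen]
{q1} --0--> {q2}  [new]
{q1} --1--> {q0,q1,q2}  [new]
{q2} --0--> {q1,q2}  [new]
{q2} --1--> {q0,q1,q3}  [new]
{q0,q1,q2} --0--> {q1,q2}  [seen]
{q0,q1,q2} --1--> {q0,q1,q2,q3}  [new]
{q1,q2} --0--> {q1,q2}  [seen]
{q1,q2} --1--> {q0,q1,q2,q3}  [seen]
{q0,q1,q3} --0--> {q1,q2}  [seen]
{q0,q1,q3} --1--> {q0,q1,q2,q3}  [seen]
{q0,q1,q2,q3} --0--> {q1,q2}  [seen]
{q0,q1,q2,q3} --1--> {q0,q1,q2,q3}  [seen]
Reachable DFA states: {q0}, {q1}, {q2}, {q0,q1,q2}, {q1,q2}, {q0,q1,q3}, {q0,q1,q2,q3}.

7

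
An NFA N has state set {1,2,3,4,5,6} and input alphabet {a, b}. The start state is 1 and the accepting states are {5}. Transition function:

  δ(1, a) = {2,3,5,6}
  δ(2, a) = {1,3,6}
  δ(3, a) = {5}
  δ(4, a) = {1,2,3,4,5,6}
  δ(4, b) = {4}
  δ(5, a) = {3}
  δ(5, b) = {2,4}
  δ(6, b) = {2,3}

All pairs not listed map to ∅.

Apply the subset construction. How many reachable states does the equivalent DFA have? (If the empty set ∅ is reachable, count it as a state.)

7

Start state of the DFA: {1}.
{1} --a--> {2,3,5,6}  [new]
{1} --b--> ∅  [new]
{2,3,5,6} --a--> {1,3,5,6}  [new]
{2,3,5,6} --b--> {2,3,4}  [new]
∅ --a--> ∅  [seen]
∅ --b--> ∅  [seen]
{1,3,5,6} --a--> {2,3,5,6}  [seen]
{1,3,5,6} --b--> {2,3,4}  [seen]
{2,3,4} --a--> {1,2,3,4,5,6}  [new]
{2,3,4} --b--> {4}  [new]
{1,2,3,4,5,6} --a--> {1,2,3,4,5,6}  [seen]
{1,2,3,4,5,6} --b--> {2,3,4}  [seen]
{4} --a--> {1,2,3,4,5,6}  [seen]
{4} --b--> {4}  [seen]
Reachable DFA states: {1}, {2,3,5,6}, ∅, {1,3,5,6}, {2,3,4}, {1,2,3,4,5,6}, {4}.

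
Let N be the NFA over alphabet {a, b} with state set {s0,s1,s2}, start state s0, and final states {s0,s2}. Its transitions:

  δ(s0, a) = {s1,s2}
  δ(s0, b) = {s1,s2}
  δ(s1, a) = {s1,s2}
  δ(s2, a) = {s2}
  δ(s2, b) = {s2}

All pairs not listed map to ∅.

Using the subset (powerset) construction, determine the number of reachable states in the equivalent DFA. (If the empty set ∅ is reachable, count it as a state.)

3

Start state of the DFA: {s0}.
{s0} --a--> {s1,s2}  [new]
{s0} --b--> {s1,s2}  [seen]
{s1,s2} --a--> {s1,s2}  [seen]
{s1,s2} --b--> {s2}  [new]
{s2} --a--> {s2}  [seen]
{s2} --b--> {s2}  [seen]
Reachable DFA states: {s0}, {s1,s2}, {s2}.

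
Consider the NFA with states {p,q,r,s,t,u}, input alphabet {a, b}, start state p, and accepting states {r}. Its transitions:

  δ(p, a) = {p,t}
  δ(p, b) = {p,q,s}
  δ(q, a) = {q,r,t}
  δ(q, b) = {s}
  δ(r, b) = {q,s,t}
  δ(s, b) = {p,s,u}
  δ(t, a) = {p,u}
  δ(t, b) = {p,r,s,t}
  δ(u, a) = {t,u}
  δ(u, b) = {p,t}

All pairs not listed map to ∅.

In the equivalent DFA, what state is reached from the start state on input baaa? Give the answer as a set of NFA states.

{p,q,r,t,u}

Start: {p}.
δ(p,b) = {p,q,s}.
Union: {p,q,s}.
After b: {p,q,s}.
δ(p,a) = {p,t}; δ(q,a) = {q,r,t}; δ(s,a) = ∅.
Union: {p,q,r,t}.
After a: {p,q,r,t}.
δ(p,a) = {p,t}; δ(q,a) = {q,r,t}; δ(r,a) = ∅; δ(t,a) = {p,u}.
Union: {p,q,r,t,u}.
After a: {p,q,r,t,u}.
δ(p,a) = {p,t}; δ(q,a) = {q,r,t}; δ(r,a) = ∅; δ(t,a) = {p,u}; δ(u,a) = {t,u}.
Union: {p,q,r,t,u}.
After a: {p,q,r,t,u}.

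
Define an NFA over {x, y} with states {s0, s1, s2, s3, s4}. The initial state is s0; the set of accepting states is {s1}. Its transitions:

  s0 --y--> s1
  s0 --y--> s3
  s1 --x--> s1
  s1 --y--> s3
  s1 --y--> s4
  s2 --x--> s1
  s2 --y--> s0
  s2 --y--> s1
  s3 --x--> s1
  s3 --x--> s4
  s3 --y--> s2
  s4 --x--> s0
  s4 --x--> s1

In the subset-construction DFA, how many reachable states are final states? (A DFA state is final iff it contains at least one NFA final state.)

10

Start state of the DFA: {s0}.
{s0} --x--> ∅  [new]
{s0} --y--> {s1, s3}  [new]
∅ --x--> ∅  [seen]
∅ --y--> ∅  [seen]
{s1, s3} --x--> {s1, s4}  [new]
{s1, s3} --y--> {s2, s3, s4}  [new]
{s1, s4} --x--> {s0, s1}  [new]
{s1, s4} --y--> {s3, s4}  [new]
{s2, s3, s4} --x--> {s0, s1, s4}  [new]
{s2, s3, s4} --y--> {s0, s1, s2}  [new]
{s0, s1} --x--> {s1}  [new]
{s0, s1} --y--> {s1, s3, s4}  [new]
{s3, s4} --x--> {s0, s1, s4}  [seen]
{s3, s4} --y--> {s2}  [new]
{s0, s1, s4} --x--> {s0, s1}  [seen]
{s0, s1, s4} --y--> {s1, s3, s4}  [seen]
{s0, s1, s2} --x--> {s1}  [seen]
{s0, s1, s2} --y--> {s0, s1, s3, s4}  [new]
{s1} --x--> {s1}  [seen]
{s1} --y--> {s3, s4}  [seen]
{s1, s3, s4} --x--> {s0, s1, s4}  [seen]
{s1, s3, s4} --y--> {s2, s3, s4}  [seen]
{s2} --x--> {s1}  [seen]
{s2} --y--> {s0, s1}  [seen]
{s0, s1, s3, s4} --x--> {s0, s1, s4}  [seen]
{s0, s1, s3, s4} --y--> {s1, s2, s3, s4}  [new]
{s1, s2, s3, s4} --x--> {s0, s1, s4}  [seen]
{s1, s2, s3, s4} --y--> {s0, s1, s2, s3, s4}  [new]
{s0, s1, s2, s3, s4} --x--> {s0, s1, s4}  [seen]
{s0, s1, s2, s3, s4} --y--> {s0, s1, s2, s3, s4}  [seen]
Reachable DFA states: {s0}, ∅, {s1, s3}, {s1, s4}, {s2, s3, s4}, {s0, s1}, {s3, s4}, {s0, s1, s4}, {s0, s1, s2}, {s1}, {s1, s3, s4}, {s2}, {s0, s1, s3, s4}, {s1, s2, s3, s4}, {s0, s1, s2, s3, s4}.
Accepting DFA states (contain an NFA accepting state): {s1, s3}, {s1, s4}, {s0, s1}, {s0, s1, s4}, {s0, s1, s2}, {s1}, {s1, s3, s4}, {s0, s1, s3, s4}, {s1, s2, s3, s4}, {s0, s1, s2, s3, s4}.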